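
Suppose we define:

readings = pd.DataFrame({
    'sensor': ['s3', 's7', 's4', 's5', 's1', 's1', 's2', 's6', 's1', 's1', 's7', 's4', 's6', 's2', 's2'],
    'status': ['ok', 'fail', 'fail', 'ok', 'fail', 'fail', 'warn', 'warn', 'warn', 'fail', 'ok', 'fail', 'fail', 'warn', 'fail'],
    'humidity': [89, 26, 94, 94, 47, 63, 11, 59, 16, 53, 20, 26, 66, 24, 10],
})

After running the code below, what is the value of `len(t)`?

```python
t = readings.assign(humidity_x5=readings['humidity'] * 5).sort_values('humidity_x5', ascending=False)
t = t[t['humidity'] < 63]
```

add column humidity_x5 = readings['humidity'] * 5:
   sensor status  humidity  humidity_x5
0      s3     ok        89          445
1      s7   fail        26          130
2      s4   fail        94          470
3      s5     ok        94          470
4      s1   fail        47          235
5      s1   fail        63          315
6      s2   warn        11           55
7      s6   warn        59          295
8      s1   warn        16           80
9      s1   fail        53          265
10     s7     ok        20          100
11     s4   fail        26          130
12     s6   fail        66          330
13     s2   warn        24          120
14     s2   fail        10           50
sort by humidity_x5 descending:
   sensor status  humidity  humidity_x5
2      s4   fail        94          470
3      s5     ok        94          470
0      s3     ok        89          445
12     s6   fail        66          330
5      s1   fail        63          315
7      s6   warn        59          295
9      s1   fail        53          265
4      s1   fail        47          235
1      s7   fail        26          130
11     s4   fail        26          130
13     s2   warn        24          120
10     s7     ok        20          100
8      s1   warn        16           80
6      s2   warn        11           55
14     s2   fail        10           50
filter rows where humidity < 63:
   sensor status  humidity  humidity_x5
7      s6   warn        59          295
9      s1   fail        53          265
4      s1   fail        47          235
1      s7   fail        26          130
11     s4   fail        26          130
13     s2   warn        24          120
10     s7     ok        20          100
8      s1   warn        16           80
6      s2   warn        11           55
14     s2   fail        10           50
Hence 10.

10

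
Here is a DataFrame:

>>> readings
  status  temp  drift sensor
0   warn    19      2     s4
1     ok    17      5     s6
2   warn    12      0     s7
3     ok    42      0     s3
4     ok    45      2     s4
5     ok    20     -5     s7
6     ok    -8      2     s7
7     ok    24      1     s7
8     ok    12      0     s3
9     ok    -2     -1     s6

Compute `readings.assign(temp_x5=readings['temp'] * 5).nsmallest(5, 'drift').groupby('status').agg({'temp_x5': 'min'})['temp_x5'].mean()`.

add column temp_x5 = readings['temp'] * 5:
  status  temp  drift sensor  temp_x5
0   warn    19      2     s4       95
1     ok    17      5     s6       85
2   warn    12      0     s7       60
3     ok    42      0     s3      210
4     ok    45      2     s4      225
5     ok    20     -5     s7      100
6     ok    -8      2     s7      -40
7     ok    24      1     s7      120
8     ok    12      0     s3       60
9     ok    -2     -1     s6      -10
take 5 rows with smallest drift:
  status  temp  drift sensor  temp_x5
5     ok    20     -5     s7      100
9     ok    -2     -1     s6      -10
2   warn    12      0     s7       60
3     ok    42      0     s3      210
8     ok    12      0     s3       60
group by status, min of temp_x5:
        temp_x5
status         
ok          -10
warn         60
mean of column 'temp_x5' → 25.0

25.0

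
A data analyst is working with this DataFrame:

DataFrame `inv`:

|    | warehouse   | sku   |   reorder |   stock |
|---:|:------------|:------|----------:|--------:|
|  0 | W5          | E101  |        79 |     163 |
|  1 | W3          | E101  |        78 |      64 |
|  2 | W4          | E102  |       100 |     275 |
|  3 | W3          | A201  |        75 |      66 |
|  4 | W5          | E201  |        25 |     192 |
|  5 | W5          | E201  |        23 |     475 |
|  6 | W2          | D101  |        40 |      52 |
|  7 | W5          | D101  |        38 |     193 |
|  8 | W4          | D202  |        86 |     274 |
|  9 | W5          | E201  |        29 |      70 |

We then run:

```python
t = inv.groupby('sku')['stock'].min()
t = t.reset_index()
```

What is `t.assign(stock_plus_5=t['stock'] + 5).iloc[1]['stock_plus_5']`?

57

group by sku, min of stock:
sku
A201     66
D101     52
D202    274
E101     64
E102    275
E201     70
Name: stock, dtype: int64
reset_index():
    sku  stock
0  A201     66
1  D101     52
2  D202    274
3  E101     64
4  E102    275
5  E201     70
add column stock_plus_5 = t['stock'] + 5:
    sku  stock  stock_plus_5
0  A201     66            71
1  D101     52            57
2  D202    274           279
3  E101     64            69
4  E102    275           280
5  E201     70            75
value at position 1, column 'stock_plus_5' → 57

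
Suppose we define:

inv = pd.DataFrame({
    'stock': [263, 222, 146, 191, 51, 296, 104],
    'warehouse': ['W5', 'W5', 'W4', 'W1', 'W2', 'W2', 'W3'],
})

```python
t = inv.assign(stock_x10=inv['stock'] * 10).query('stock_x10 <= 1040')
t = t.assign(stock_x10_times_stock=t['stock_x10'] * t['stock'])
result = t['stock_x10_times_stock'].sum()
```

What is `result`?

134170

add column stock_x10 = inv['stock'] * 10:
   stock warehouse  stock_x10
0    263        W5       2630
1    222        W5       2220
2    146        W4       1460
3    191        W1       1910
4     51        W2        510
5    296        W2       2960
6    104        W3       1040
filter rows where stock_x10 <= 1040:
   stock warehouse  stock_x10
4     51        W2        510
6    104        W3       1040
add column stock_x10_times_stock = t['stock_x10'] * t['stock']:
   stock warehouse  stock_x10  stock_x10_times_stock
4     51        W2        510                  26010
6    104        W3       1040                 108160
Hence 134170.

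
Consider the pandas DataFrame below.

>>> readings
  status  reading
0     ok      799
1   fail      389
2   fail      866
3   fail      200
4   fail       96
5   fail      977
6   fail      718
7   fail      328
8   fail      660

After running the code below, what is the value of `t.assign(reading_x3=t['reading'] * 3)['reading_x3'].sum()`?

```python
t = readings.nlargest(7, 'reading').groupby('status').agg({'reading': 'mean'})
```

4366.0

take 7 rows with largest reading:
  status  reading
5   fail      977
2   fail      866
0     ok      799
6   fail      718
8   fail      660
1   fail      389
7   fail      328
group by status, mean of reading:
           reading
status            
fail    656.333333
ok      799.000000
add column reading_x3 = t['reading'] * 3:
           reading  reading_x3
status                        
fail    656.333333      1969.0
ok      799.000000      2397.0
sum of column 'reading_x3' → 4366.0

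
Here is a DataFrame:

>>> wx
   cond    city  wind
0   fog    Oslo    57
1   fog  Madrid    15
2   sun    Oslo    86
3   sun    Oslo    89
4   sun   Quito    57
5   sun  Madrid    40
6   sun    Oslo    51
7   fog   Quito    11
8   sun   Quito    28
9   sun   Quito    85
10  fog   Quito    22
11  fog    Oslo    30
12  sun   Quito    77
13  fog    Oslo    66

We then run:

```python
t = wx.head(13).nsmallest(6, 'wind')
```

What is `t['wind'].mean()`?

24.3333333333

take first 13 rows:
   cond    city  wind
0   fog    Oslo    57
1   fog  Madrid    15
2   sun    Oslo    86
3   sun    Oslo    89
4   sun   Quito    57
5   sun  Madrid    40
6   sun    Oslo    51
7   fog   Quito    11
8   sun   Quito    28
9   sun   Quito    85
10  fog   Quito    22
11  fog    Oslo    30
12  sun   Quito    77
take 6 rows with smallest wind:
   cond    city  wind
7   fog   Quito    11
1   fog  Madrid    15
10  fog   Quito    22
8   sun   Quito    28
11  fog    Oslo    30
5   sun  Madrid    40
Taking the mean of column 'wind' gives 24.3333333333.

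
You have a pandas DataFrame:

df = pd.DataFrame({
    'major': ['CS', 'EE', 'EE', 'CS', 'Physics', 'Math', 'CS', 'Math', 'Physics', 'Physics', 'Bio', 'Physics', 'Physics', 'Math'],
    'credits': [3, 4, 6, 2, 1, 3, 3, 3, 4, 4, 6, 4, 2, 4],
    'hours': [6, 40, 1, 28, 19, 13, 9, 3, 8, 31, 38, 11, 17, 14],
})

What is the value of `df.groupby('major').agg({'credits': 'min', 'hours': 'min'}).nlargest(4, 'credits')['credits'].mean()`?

group by major: min(credits), min(hours):
         credits  hours
major                  
Bio            6     38
CS             2      6
EE             4      1
Math           3      3
Physics        1      8
take 4 rows with largest credits:
       credits  hours
major                
Bio          6     38
EE           4      1
Math         3      3
CS           2      6
The mean of column 'credits' is 3.75.

3.75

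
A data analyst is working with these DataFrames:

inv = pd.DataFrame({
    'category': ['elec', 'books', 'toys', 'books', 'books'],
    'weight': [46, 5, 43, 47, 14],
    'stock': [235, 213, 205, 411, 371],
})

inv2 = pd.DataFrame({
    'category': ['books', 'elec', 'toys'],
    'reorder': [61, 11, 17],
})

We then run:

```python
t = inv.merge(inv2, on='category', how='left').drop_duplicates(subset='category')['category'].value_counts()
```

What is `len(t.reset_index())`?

3

merge on 'category' (how='left') → 5 rows:
  category  weight  stock  reorder
0     elec      46    235       11
1    books       5    213       61
2     toys      43    205       17
3    books      47    411       61
4    books      14    371       61
drop duplicate category (keep=first):
  category  weight  stock  reorder
0     elec      46    235       11
1    books       5    213       61
2     toys      43    205       17
value_counts of category:
category
elec     1
books    1
toys     1
Name: count, dtype: int64
reset_index():
  category  count
0     elec      1
1    books      1
2     toys      1
Finally, number of rows = 3.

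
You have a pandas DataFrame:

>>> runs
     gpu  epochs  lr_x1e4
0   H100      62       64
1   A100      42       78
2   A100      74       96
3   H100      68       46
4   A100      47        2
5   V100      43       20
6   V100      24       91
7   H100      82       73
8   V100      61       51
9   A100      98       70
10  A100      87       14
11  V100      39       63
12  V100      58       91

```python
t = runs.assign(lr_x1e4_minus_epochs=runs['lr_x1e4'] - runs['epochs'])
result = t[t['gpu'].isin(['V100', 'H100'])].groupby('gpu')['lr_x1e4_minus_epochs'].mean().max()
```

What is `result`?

add column lr_x1e4_minus_epochs = runs['lr_x1e4'] - runs['epochs']:
     gpu  epochs  lr_x1e4  lr_x1e4_minus_epochs
0   H100      62       64                     2
1   A100      42       78                    36
2   A100      74       96                    22
3   H100      68       46                   -22
4   A100      47        2                   -45
5   V100      43       20                   -23
6   V100      24       91                    67
7   H100      82       73                    -9
8   V100      61       51                   -10
9   A100      98       70                   -28
10  A100      87       14                   -73
11  V100      39       63                    24
12  V100      58       91                    33
filter rows where gpu in ['V100', 'H100']:
     gpu  epochs  lr_x1e4  lr_x1e4_minus_epochs
0   H100      62       64                     2
3   H100      68       46                   -22
5   V100      43       20                   -23
6   V100      24       91                    67
7   H100      82       73                    -9
8   V100      61       51                   -10
11  V100      39       63                    24
12  V100      58       91                    33
group by gpu, mean of lr_x1e4_minus_epochs:
gpu
H100    -9.666667
V100    18.200000
Name: lr_x1e4_minus_epochs, dtype: float64

18.2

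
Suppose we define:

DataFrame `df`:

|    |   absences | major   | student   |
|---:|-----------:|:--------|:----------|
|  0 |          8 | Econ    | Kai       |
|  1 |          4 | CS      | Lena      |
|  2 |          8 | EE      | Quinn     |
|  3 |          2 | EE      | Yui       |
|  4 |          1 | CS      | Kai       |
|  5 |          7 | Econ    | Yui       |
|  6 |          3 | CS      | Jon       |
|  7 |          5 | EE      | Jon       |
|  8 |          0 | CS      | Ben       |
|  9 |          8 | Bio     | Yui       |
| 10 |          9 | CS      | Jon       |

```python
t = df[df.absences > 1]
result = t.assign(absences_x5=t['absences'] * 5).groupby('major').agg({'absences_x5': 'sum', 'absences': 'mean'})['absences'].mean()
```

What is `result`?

6.45833333333

filter rows where absences > 1:
    absences major student
0          8  Econ     Kai
1          4    CS    Lena
2          8    EE   Quinn
3          2    EE     Yui
5          7  Econ     Yui
6          3    CS     Jon
7          5    EE     Jon
9          8   Bio     Yui
10         9    CS     Jon
add column absences_x5 = t['absences'] * 5:
    absences major student  absences_x5
0          8  Econ     Kai           40
1          4    CS    Lena           20
2          8    EE   Quinn           40
3          2    EE     Yui           10
5          7  Econ     Yui           35
6          3    CS     Jon           15
7          5    EE     Jon           25
9          8   Bio     Yui           40
10         9    CS     Jon           45
group by major: sum(absences_x5), mean(absences):
       absences_x5  absences
major                       
Bio             40  8.000000
CS              80  5.333333
EE              75  5.000000
Econ            75  7.500000
Taking the mean of column 'absences' gives 6.45833333333.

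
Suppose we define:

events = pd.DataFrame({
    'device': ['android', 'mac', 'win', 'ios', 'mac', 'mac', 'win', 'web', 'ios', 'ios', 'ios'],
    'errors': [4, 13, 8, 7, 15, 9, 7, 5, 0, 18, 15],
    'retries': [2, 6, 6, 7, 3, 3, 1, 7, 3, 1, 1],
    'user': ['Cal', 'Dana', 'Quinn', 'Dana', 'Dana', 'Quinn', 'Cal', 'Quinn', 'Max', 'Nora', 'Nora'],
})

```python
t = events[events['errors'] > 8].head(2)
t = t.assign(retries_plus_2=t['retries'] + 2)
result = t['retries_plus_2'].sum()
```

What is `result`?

13

filter rows where errors > 8:
   device  errors  retries   user
1     mac      13        6   Dana
4     mac      15        3   Dana
5     mac       9        3  Quinn
9     ios      18        1   Nora
10    ios      15        1   Nora
take first 2 rows:
  device  errors  retries  user
1    mac      13        6  Dana
4    mac      15        3  Dana
add column retries_plus_2 = t['retries'] + 2:
  device  errors  retries  user  retries_plus_2
1    mac      13        6  Dana               8
4    mac      15        3  Dana               5
Then the sum of column 'retries_plus_2': 13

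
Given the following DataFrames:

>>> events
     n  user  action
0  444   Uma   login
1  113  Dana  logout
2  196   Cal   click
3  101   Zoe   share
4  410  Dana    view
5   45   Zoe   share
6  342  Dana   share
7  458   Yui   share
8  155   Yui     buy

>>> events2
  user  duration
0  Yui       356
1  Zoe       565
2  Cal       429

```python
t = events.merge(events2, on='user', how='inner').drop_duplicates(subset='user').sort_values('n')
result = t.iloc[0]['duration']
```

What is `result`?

merge on 'user' (how='inner') → 5 rows:
     n user action  duration
0  196  Cal  click       429
1  101  Zoe  share       565
2   45  Zoe  share       565
3  458  Yui  share       356
4  155  Yui    buy       356
drop duplicate user (keep=first):
     n user action  duration
0  196  Cal  click       429
1  101  Zoe  share       565
3  458  Yui  share       356
sort by n:
     n user action  duration
1  101  Zoe  share       565
0  196  Cal  click       429
3  458  Yui  share       356
Finally, value at position 0, column 'duration' = 565.

565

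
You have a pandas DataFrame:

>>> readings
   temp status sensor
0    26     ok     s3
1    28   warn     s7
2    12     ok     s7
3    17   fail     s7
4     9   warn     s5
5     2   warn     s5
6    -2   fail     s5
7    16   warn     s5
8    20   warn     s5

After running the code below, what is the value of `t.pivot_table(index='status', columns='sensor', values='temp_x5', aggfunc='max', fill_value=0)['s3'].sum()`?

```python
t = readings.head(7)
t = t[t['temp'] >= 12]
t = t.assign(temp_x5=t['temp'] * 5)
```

130

take first 7 rows:
   temp status sensor
0    26     ok     s3
1    28   warn     s7
2    12     ok     s7
3    17   fail     s7
4     9   warn     s5
5     2   warn     s5
6    -2   fail     s5
filter rows where temp >= 12:
   temp status sensor
0    26     ok     s3
1    28   warn     s7
2    12     ok     s7
3    17   fail     s7
add column temp_x5 = t['temp'] * 5:
   temp status sensor  temp_x5
0    26     ok     s3      130
1    28   warn     s7      140
2    12     ok     s7       60
3    17   fail     s7       85
pivot: rows=status, cols=sensor, max(temp_x5):
sensor   s3   s7
status          
fail      0   85
ok      130   60
warn      0  140
Reading off the sum of column 's3', we get 130.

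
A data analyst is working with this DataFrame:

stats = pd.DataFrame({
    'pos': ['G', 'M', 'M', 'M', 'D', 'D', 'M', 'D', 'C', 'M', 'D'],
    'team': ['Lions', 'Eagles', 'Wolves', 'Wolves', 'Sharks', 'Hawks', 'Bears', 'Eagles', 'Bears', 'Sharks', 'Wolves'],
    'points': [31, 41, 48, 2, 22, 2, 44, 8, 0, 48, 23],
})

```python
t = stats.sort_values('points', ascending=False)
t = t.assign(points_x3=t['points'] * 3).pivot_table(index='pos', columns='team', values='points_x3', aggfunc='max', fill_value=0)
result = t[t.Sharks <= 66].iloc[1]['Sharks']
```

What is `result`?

sort by points descending:
   pos    team  points
2    M  Wolves      48
9    M  Sharks      48
6    M   Bears      44
1    M  Eagles      41
0    G   Lions      31
10   D  Wolves      23
4    D  Sharks      22
7    D  Eagles       8
3    M  Wolves       2
5    D   Hawks       2
8    C   Bears       0
add column points_x3 = t['points'] * 3:
   pos    team  points  points_x3
2    M  Wolves      48        144
9    M  Sharks      48        144
6    M   Bears      44        132
1    M  Eagles      41        123
0    G   Lions      31         93
10   D  Wolves      23         69
4    D  Sharks      22         66
7    D  Eagles       8         24
3    M  Wolves       2          6
5    D   Hawks       2          6
8    C   Bears       0          0
pivot: rows=pos, cols=team, max(points_x3):
team  Bears  Eagles  Hawks  Lions  Sharks  Wolves
pos                                              
C         0       0      0      0       0       0
D         0      24      6      0      66      69
G         0       0      0     93       0       0
M       132     123      0      0     144     144
filter rows where Sharks <= 66:
team  Bears  Eagles  Hawks  Lions  Sharks  Wolves
pos                                              
C         0       0      0      0       0       0
D         0      24      6      0      66      69
G         0       0      0     93       0       0
So iloc[1]['Sharks'] = 66.

66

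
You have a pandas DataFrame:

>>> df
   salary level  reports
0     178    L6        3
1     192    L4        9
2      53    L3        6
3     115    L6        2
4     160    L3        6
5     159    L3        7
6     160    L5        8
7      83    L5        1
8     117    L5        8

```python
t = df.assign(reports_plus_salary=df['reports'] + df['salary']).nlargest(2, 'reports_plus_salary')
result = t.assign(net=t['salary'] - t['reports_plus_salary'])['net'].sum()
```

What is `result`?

-12

add column reports_plus_salary = df['reports'] + df['salary']:
   salary level  reports  reports_plus_salary
0     178    L6        3                  181
1     192    L4        9                  201
2      53    L3        6                   59
3     115    L6        2                  117
4     160    L3        6                  166
5     159    L3        7                  166
6     160    L5        8                  168
7      83    L5        1                   84
8     117    L5        8                  125
take 2 rows with largest reports_plus_salary:
   salary level  reports  reports_plus_salary
1     192    L4        9                  201
0     178    L6        3                  181
add column net = t['salary'] - t['reports_plus_salary']:
   salary level  reports  reports_plus_salary  net
1     192    L4        9                  201   -9
0     178    L6        3                  181   -3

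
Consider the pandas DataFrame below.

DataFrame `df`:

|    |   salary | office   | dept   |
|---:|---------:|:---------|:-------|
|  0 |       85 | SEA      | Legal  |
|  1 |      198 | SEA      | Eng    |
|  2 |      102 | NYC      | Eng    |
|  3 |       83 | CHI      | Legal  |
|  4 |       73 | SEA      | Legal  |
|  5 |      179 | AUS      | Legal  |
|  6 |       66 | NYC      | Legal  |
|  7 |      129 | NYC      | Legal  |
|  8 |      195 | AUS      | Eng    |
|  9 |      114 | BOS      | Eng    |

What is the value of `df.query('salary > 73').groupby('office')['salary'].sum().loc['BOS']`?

filter rows where salary > 73:
   salary office   dept
0      85    SEA  Legal
1     198    SEA    Eng
2     102    NYC    Eng
3      83    CHI  Legal
5     179    AUS  Legal
7     129    NYC  Legal
8     195    AUS    Eng
9     114    BOS    Eng
group by office, sum of salary:
office
AUS    374
BOS    114
CHI     83
NYC    231
SEA    283
Name: salary, dtype: int64

114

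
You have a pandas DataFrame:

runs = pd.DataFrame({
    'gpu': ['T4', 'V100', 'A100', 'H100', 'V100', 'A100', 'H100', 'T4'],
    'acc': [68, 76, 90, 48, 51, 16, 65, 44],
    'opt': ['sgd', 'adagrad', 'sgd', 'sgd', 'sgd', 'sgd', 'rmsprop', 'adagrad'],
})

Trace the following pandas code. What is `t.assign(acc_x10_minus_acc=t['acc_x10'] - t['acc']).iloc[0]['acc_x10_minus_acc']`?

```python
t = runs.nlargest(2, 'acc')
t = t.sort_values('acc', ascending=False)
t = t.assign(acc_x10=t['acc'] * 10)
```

810

take 2 rows with largest acc:
    gpu  acc      opt
2  A100   90      sgd
1  V100   76  adagrad
sort by acc descending:
    gpu  acc      opt
2  A100   90      sgd
1  V100   76  adagrad
add column acc_x10 = t['acc'] * 10:
    gpu  acc      opt  acc_x10
2  A100   90      sgd      900
1  V100   76  adagrad      760
add column acc_x10_minus_acc = t['acc_x10'] - t['acc']:
    gpu  acc      opt  acc_x10  acc_x10_minus_acc
2  A100   90      sgd      900                810
1  V100   76  adagrad      760                684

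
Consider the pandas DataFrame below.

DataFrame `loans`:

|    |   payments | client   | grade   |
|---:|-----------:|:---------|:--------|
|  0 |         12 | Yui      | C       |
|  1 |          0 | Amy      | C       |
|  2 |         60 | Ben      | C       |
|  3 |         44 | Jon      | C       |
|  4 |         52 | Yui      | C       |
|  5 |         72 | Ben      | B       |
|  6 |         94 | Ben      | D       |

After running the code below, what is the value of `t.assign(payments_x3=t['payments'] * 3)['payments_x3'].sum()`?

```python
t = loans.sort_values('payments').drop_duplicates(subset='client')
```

348

sort by payments:
   payments client grade
1         0    Amy     C
0        12    Yui     C
3        44    Jon     C
4        52    Yui     C
2        60    Ben     C
5        72    Ben     B
6        94    Ben     D
drop duplicate client (keep=first):
   payments client grade
1         0    Amy     C
0        12    Yui     C
3        44    Jon     C
2        60    Ben     C
add column payments_x3 = t['payments'] * 3:
   payments client grade  payments_x3
1         0    Amy     C            0
0        12    Yui     C           36
3        44    Jon     C          132
2        60    Ben     C          180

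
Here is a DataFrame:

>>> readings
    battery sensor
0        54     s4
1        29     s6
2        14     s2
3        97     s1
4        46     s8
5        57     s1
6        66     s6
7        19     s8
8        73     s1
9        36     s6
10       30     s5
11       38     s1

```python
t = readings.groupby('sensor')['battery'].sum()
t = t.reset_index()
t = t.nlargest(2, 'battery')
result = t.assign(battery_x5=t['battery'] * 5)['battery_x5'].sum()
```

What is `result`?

group by sensor, sum of battery:
sensor
s1    265
s2     14
s4     54
s5     30
s6    131
s8     65
Name: battery, dtype: int64
reset_index():
  sensor  battery
0     s1      265
1     s2       14
2     s4       54
3     s5       30
4     s6      131
5     s8       65
take 2 rows with largest battery:
  sensor  battery
0     s1      265
4     s6      131
add column battery_x5 = t['battery'] * 5:
  sensor  battery  battery_x5
0     s1      265        1325
4     s6      131         655

1980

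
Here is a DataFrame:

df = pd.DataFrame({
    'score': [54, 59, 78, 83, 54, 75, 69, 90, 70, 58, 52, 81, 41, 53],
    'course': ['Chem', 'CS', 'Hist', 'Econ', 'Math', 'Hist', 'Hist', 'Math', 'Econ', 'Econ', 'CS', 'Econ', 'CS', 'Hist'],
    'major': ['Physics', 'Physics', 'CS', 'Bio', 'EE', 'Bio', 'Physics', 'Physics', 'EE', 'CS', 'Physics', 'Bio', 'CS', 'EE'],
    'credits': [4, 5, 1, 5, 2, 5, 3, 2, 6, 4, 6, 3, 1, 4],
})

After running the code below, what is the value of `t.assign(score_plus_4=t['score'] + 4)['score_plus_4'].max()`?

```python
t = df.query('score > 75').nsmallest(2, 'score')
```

85

filter rows where score > 75:
    score course    major  credits
2      78   Hist       CS        1
3      83   Econ      Bio        5
7      90   Math  Physics        2
11     81   Econ      Bio        3
take 2 rows with smallest score:
    score course major  credits
2      78   Hist    CS        1
11     81   Econ   Bio        3
add column score_plus_4 = t['score'] + 4:
    score course major  credits  score_plus_4
2      78   Hist    CS        1            82
11     81   Econ   Bio        3            85
max of column 'score_plus_4' → 85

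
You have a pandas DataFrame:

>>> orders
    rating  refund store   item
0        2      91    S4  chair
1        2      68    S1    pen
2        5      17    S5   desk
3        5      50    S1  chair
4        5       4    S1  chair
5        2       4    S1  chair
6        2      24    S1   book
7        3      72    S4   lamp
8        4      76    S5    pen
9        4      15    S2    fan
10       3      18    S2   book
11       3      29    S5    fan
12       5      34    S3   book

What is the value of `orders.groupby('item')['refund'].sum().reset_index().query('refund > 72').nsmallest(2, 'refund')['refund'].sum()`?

220

group by item, sum of refund:
item
book      76
chair    149
desk      17
fan       44
lamp      72
pen      144
Name: refund, dtype: int64
reset_index():
    item  refund
0   book      76
1  chair     149
2   desk      17
3    fan      44
4   lamp      72
5    pen     144
filter rows where refund > 72:
    item  refund
0   book      76
1  chair     149
5    pen     144
take 2 rows with smallest refund:
   item  refund
0  book      76
5   pen     144
sum of column 'refund' → 220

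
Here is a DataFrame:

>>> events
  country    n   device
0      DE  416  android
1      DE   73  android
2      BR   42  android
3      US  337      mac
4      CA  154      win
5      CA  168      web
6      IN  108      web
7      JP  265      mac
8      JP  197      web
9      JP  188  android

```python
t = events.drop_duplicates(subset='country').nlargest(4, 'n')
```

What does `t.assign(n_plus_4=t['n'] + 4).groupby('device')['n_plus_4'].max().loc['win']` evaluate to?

158

drop duplicate country (keep=first):
  country    n   device
0      DE  416  android
2      BR   42  android
3      US  337      mac
4      CA  154      win
6      IN  108      web
7      JP  265      mac
take 4 rows with largest n:
  country    n   device
0      DE  416  android
3      US  337      mac
7      JP  265      mac
4      CA  154      win
add column n_plus_4 = t['n'] + 4:
  country    n   device  n_plus_4
0      DE  416  android       420
3      US  337      mac       341
7      JP  265      mac       269
4      CA  154      win       158
group by device, max of n_plus_4:
device
android    420
mac        341
win        158
Name: n_plus_4, dtype: int64
value at index 'win' → 158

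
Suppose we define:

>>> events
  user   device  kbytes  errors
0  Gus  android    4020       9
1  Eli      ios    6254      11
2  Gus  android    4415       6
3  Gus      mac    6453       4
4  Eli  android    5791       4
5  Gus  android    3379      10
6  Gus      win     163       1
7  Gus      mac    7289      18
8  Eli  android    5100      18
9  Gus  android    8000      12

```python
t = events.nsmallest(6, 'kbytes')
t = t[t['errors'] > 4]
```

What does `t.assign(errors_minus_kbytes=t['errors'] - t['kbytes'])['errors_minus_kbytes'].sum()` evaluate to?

-16871

take 6 rows with smallest kbytes:
  user   device  kbytes  errors
6  Gus      win     163       1
5  Gus  android    3379      10
0  Gus  android    4020       9
2  Gus  android    4415       6
8  Eli  android    5100      18
4  Eli  android    5791       4
filter rows where errors > 4:
  user   device  kbytes  errors
5  Gus  android    3379      10
0  Gus  android    4020       9
2  Gus  android    4415       6
8  Eli  android    5100      18
add column errors_minus_kbytes = t['errors'] - t['kbytes']:
  user   device  kbytes  errors  errors_minus_kbytes
5  Gus  android    3379      10                -3369
0  Gus  android    4020       9                -4011
2  Gus  android    4415       6                -4409
8  Eli  android    5100      18                -5082
The sum of column 'errors_minus_kbytes' is -16871.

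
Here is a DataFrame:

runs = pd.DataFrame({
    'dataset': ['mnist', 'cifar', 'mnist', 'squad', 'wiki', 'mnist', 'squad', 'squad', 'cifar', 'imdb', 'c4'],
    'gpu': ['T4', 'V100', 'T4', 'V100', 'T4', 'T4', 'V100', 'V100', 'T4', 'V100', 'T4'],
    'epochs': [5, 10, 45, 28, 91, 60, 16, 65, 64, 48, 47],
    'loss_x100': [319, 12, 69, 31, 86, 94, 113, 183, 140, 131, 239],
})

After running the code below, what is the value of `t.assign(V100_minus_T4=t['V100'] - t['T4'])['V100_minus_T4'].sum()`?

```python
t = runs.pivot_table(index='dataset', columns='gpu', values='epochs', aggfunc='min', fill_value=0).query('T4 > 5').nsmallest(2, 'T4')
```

pivot: rows=dataset, cols=gpu, min(epochs):
gpu      T4  V100
dataset          
c4       47     0
cifar    64    10
imdb      0    48
mnist     5     0
squad     0    16
wiki     91     0
filter rows where T4 > 5:
gpu      T4  V100
dataset          
c4       47     0
cifar    64    10
wiki     91     0
take 2 rows with smallest T4:
gpu      T4  V100
dataset          
c4       47     0
cifar    64    10
add column V100_minus_T4 = t['V100'] - t['T4']:
gpu      T4  V100  V100_minus_T4
dataset                         
c4       47     0            -47
cifar    64    10            -54

-101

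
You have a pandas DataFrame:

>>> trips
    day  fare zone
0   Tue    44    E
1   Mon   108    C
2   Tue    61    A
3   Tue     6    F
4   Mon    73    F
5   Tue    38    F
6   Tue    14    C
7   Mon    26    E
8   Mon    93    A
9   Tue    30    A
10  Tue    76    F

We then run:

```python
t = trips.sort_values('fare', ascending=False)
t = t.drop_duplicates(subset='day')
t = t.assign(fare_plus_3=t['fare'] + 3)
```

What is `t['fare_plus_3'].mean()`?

95.0

sort by fare descending:
    day  fare zone
1   Mon   108    C
8   Mon    93    A
10  Tue    76    F
4   Mon    73    F
2   Tue    61    A
0   Tue    44    E
5   Tue    38    F
9   Tue    30    A
7   Mon    26    E
6   Tue    14    C
3   Tue     6    F
drop duplicate day (keep=first):
    day  fare zone
1   Mon   108    C
10  Tue    76    F
add column fare_plus_3 = t['fare'] + 3:
    day  fare zone  fare_plus_3
1   Mon   108    C          111
10  Tue    76    F           79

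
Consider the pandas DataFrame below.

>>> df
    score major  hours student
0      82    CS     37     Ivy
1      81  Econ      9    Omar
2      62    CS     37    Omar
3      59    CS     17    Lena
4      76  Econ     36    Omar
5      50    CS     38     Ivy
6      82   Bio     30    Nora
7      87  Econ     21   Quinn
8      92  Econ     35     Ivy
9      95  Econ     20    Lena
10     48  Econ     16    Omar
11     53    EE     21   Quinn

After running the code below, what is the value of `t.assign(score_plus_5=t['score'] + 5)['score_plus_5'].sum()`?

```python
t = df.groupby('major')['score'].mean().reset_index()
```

group by major, mean of score:
major
Bio     82.000000
CS      63.250000
EE      53.000000
Econ    79.833333
Name: score, dtype: float64
reset_index():
  major      score
0   Bio  82.000000
1    CS  63.250000
2    EE  53.000000
3  Econ  79.833333
add column score_plus_5 = t['score'] + 5:
  major      score  score_plus_5
0   Bio  82.000000     87.000000
1    CS  63.250000     68.250000
2    EE  53.000000     58.000000
3  Econ  79.833333     84.833333
Taking the sum of column 'score_plus_5' gives 298.083333333.

298.083333333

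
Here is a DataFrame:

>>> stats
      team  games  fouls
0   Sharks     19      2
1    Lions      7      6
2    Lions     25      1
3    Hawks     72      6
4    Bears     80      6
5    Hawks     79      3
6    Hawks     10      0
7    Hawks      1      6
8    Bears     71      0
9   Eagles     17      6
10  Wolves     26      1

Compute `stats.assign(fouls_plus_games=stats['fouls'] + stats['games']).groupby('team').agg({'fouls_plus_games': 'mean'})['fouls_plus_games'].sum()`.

add column fouls_plus_games = stats['fouls'] + stats['games']:
      team  games  fouls  fouls_plus_games
0   Sharks     19      2                21
1    Lions      7      6                13
2    Lions     25      1                26
3    Hawks     72      6                78
4    Bears     80      6                86
5    Hawks     79      3                82
6    Hawks     10      0                10
7    Hawks      1      6                 7
8    Bears     71      0                71
9   Eagles     17      6                23
10  Wolves     26      1                27
group by team, mean of fouls_plus_games:
        fouls_plus_games
team                    
Bears              78.50
Eagles             23.00
Hawks              44.25
Lions              19.50
Sharks             21.00
Wolves             27.00

213.25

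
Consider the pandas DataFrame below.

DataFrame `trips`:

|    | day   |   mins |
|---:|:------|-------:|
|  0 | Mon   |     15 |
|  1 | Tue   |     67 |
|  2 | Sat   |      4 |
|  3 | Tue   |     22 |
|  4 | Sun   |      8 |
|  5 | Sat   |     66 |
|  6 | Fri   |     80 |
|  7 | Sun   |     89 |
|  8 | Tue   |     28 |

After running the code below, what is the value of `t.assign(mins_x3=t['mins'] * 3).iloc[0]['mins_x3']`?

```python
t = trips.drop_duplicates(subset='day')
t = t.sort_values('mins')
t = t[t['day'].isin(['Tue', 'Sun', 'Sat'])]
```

drop duplicate day (keep=first):
   day  mins
0  Mon    15
1  Tue    67
2  Sat     4
4  Sun     8
6  Fri    80
sort by mins:
   day  mins
2  Sat     4
4  Sun     8
0  Mon    15
1  Tue    67
6  Fri    80
filter rows where day in ['Tue', 'Sun', 'Sat']:
   day  mins
2  Sat     4
4  Sun     8
1  Tue    67
add column mins_x3 = t['mins'] * 3:
   day  mins  mins_x3
2  Sat     4       12
4  Sun     8       24
1  Tue    67      201
Reading off the value at position 0, column 'mins_x3', we get 12.

12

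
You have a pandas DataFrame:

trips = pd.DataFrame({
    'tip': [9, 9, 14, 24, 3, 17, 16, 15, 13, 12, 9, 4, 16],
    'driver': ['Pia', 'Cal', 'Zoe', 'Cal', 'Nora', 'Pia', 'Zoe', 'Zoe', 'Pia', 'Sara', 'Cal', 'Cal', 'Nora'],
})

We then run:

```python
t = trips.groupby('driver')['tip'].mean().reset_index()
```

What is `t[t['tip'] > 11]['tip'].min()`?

group by driver, mean of tip:
driver
Cal     11.5
Nora     9.5
Pia     13.0
Sara    12.0
Zoe     15.0
Name: tip, dtype: float64
reset_index():
  driver   tip
0    Cal  11.5
1   Nora   9.5
2    Pia  13.0
3   Sara  12.0
4    Zoe  15.0
filter rows where tip > 11:
  driver   tip
0    Cal  11.5
2    Pia  13.0
3   Sara  12.0
4    Zoe  15.0
So min() = 11.5.

11.5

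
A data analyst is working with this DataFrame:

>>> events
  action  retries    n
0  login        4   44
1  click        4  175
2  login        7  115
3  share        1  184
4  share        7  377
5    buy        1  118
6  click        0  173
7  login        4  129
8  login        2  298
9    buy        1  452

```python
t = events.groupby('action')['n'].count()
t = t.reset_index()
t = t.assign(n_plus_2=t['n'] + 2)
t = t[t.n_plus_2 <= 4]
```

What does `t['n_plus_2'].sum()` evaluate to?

group by action, count of n:
action
buy      2
click    2
login    4
share    2
Name: n, dtype: int64
reset_index():
  action  n
0    buy  2
1  click  2
2  login  4
3  share  2
add column n_plus_2 = t['n'] + 2:
  action  n  n_plus_2
0    buy  2         4
1  click  2         4
2  login  4         6
3  share  2         4
filter rows where n_plus_2 <= 4:
  action  n  n_plus_2
0    buy  2         4
1  click  2         4
3  share  2         4

12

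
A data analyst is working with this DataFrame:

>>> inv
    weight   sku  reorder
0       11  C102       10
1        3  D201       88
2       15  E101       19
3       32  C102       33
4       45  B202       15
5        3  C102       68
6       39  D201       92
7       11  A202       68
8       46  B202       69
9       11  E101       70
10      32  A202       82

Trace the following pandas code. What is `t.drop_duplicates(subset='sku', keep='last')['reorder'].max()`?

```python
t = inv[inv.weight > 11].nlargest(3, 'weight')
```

filter rows where weight > 11:
    weight   sku  reorder
2       15  E101       19
3       32  C102       33
4       45  B202       15
6       39  D201       92
8       46  B202       69
10      32  A202       82
take 3 rows with largest weight:
   weight   sku  reorder
8      46  B202       69
4      45  B202       15
6      39  D201       92
drop duplicate sku (keep=last):
   weight   sku  reorder
4      45  B202       15
6      39  D201       92

92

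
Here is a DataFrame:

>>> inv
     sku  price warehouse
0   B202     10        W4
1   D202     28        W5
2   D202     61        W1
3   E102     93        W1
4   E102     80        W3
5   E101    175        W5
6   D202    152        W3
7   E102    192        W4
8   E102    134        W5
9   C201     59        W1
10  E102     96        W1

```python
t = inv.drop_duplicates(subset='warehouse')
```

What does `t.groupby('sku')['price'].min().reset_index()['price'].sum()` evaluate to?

drop duplicate warehouse (keep=first):
    sku  price warehouse
0  B202     10        W4
1  D202     28        W5
2  D202     61        W1
4  E102     80        W3
group by sku, min of price:
sku
B202    10
D202    28
E102    80
Name: price, dtype: int64
reset_index():
    sku  price
0  B202     10
1  D202     28
2  E102     80
Then the sum of column 'price': 118

118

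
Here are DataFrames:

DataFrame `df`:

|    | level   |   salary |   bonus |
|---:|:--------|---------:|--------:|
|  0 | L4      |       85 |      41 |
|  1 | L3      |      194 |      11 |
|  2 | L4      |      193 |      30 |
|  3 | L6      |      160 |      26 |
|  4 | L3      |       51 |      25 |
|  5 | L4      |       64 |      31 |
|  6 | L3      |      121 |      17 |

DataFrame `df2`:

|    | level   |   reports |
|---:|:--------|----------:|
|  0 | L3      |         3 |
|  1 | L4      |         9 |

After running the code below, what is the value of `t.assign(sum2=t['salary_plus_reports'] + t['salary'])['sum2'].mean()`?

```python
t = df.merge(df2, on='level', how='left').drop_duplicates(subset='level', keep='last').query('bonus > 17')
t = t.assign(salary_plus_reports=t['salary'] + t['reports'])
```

merge on 'level' (how='left') → 7 rows:
  level  salary  bonus  reports
0    L4      85     41      9.0
1    L3     194     11      3.0
2    L4     193     30      9.0
3    L6     160     26      NaN
4    L3      51     25      3.0
5    L4      64     31      9.0
6    L3     121     17      3.0
drop duplicate level (keep=last):
  level  salary  bonus  reports
3    L6     160     26      NaN
5    L4      64     31      9.0
6    L3     121     17      3.0
filter rows where bonus > 17:
  level  salary  bonus  reports
3    L6     160     26      NaN
5    L4      64     31      9.0
add column salary_plus_reports = t['salary'] + t['reports']:
  level  salary  bonus  reports  salary_plus_reports
3    L6     160     26      NaN                  NaN
5    L4      64     31      9.0                 73.0
add column sum2 = t['salary_plus_reports'] + t['salary']:
  level  salary  bonus  reports  salary_plus_reports   sum2
3    L6     160     26      NaN                  NaN    NaN
5    L4      64     31      9.0                 73.0  137.0

137.0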